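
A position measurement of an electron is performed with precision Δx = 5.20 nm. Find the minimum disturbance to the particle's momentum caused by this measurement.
1.014 × 10^-26 kg·m/s

The uncertainty principle implies that measuring position disturbs momentum:
ΔxΔp ≥ ℏ/2

When we measure position with precision Δx, we necessarily introduce a momentum uncertainty:
Δp ≥ ℏ/(2Δx)
Δp_min = (1.055e-34 J·s) / (2 × 5.200e-09 m)
Δp_min = 1.014e-26 kg·m/s

The more precisely we measure position, the greater the momentum disturbance.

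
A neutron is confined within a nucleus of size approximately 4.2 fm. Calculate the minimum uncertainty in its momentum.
1.255 × 10^-20 kg·m/s

Using the Heisenberg uncertainty principle:
ΔxΔp ≥ ℏ/2

With Δx ≈ L = 4.200e-15 m (the confinement size):
Δp_min = ℏ/(2Δx)
Δp_min = (1.055e-34 J·s) / (2 × 4.200e-15 m)
Δp_min = 1.255e-20 kg·m/s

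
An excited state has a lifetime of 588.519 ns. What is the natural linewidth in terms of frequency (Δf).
135.216 kHz

Using the energy-time uncertainty principle and E = hf:
ΔEΔt ≥ ℏ/2
hΔf·Δt ≥ ℏ/2

The minimum frequency uncertainty is:
Δf = ℏ/(2hτ) = 1/(4πτ)
Δf = 1/(4π × 5.885e-07 s)
Δf = 1.352e+05 Hz = 135.216 kHz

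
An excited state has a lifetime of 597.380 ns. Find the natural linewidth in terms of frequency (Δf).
133.211 kHz

Using the energy-time uncertainty principle and E = hf:
ΔEΔt ≥ ℏ/2
hΔf·Δt ≥ ℏ/2

The minimum frequency uncertainty is:
Δf = ℏ/(2hτ) = 1/(4πτ)
Δf = 1/(4π × 5.974e-07 s)
Δf = 1.332e+05 Hz = 133.211 kHz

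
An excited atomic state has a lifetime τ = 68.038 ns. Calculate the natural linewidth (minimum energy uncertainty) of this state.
4.837 neV

Using the energy-time uncertainty principle:
ΔEΔt ≥ ℏ/2

The lifetime τ represents the time uncertainty Δt.
The natural linewidth (minimum energy uncertainty) is:

ΔE = ℏ/(2τ)
ΔE = (1.055e-34 J·s) / (2 × 6.804e-08 s)
ΔE = 7.750e-28 J = 4.837 neV

This natural linewidth limits the precision of spectroscopic measurements.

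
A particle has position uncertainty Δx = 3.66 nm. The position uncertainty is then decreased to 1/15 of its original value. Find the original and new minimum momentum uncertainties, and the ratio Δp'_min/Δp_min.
Original Δp_min = 1.441 × 10^-26 kg·m/s; new Δp'_min = 2.161 × 10^-25 kg·m/s; ratio Δp'_min/Δp_min = 15.

From the uncertainty principle ΔxΔp ≥ ℏ/2, the minimum momentum uncertainty is Δp_min = ℏ/(2Δx).

Original (Δx = 3.66 nm = 3.660e-09 m):
Δp_min = (1.055e-34 J·s)/(2 × 3.660e-09 m) = 1.441e-26 kg·m/s

When Δx → (1/15)Δx:
Δp'_min = ℏ/(2 × (1/15)Δx) = 15 × ℏ/(2Δx) = 15 × Δp_min
Δp'_min = 15 × 1.441e-26 kg·m/s = 2.161e-25 kg·m/s

Since Δp_min ∝ 1/Δx, when Δx is decreased to 1/15 of its original value, Δp_min increases to 15 times its original value.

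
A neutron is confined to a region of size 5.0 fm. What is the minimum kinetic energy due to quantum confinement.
207.212 keV

Using the uncertainty principle:

1. Position uncertainty: Δx ≈ 5.000e-15 m
2. Minimum momentum uncertainty: Δp = ℏ/(2Δx) = 1.055e-20 kg·m/s
3. Minimum kinetic energy:
   KE = (Δp)²/(2m) = (1.055e-20)²/(2 × 1.675e-27 kg)
   KE = 3.320e-14 J = 207.212 keV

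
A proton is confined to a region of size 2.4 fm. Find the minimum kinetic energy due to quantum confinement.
900.599 keV

Using the uncertainty principle:

1. Position uncertainty: Δx ≈ 2.400e-15 m
2. Minimum momentum uncertainty: Δp = ℏ/(2Δx) = 2.197e-20 kg·m/s
3. Minimum kinetic energy:
   KE = (Δp)²/(2m) = (2.197e-20)²/(2 × 1.673e-27 kg)
   KE = 1.443e-13 J = 900.599 keV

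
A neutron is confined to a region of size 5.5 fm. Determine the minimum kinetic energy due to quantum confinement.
171.250 keV

Using the uncertainty principle:

1. Position uncertainty: Δx ≈ 5.500e-15 m
2. Minimum momentum uncertainty: Δp = ℏ/(2Δx) = 9.587e-21 kg·m/s
3. Minimum kinetic energy:
   KE = (Δp)²/(2m) = (9.587e-21)²/(2 × 1.675e-27 kg)
   KE = 2.744e-14 J = 171.250 keV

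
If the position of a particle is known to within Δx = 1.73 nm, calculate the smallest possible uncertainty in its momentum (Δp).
3.048 × 10^-26 kg·m/s

Using the Heisenberg uncertainty principle:
ΔxΔp ≥ ℏ/2

The minimum uncertainty in momentum is:
Δp_min = ℏ/(2Δx)
Δp_min = (1.055e-34 J·s) / (2 × 1.730e-09 m)
Δp_min = 3.048e-26 kg·m/s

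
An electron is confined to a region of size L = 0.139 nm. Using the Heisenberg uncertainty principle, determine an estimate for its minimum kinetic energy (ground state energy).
492.985 meV

Using the uncertainty principle to estimate ground state energy:

1. The position uncertainty is approximately the confinement size:
   Δx ≈ L = 1.390e-10 m

2. From ΔxΔp ≥ ℏ/2, the minimum momentum uncertainty is:
   Δp ≈ ℏ/(2L) = 3.793e-25 kg·m/s

3. The kinetic energy is approximately:
   KE ≈ (Δp)²/(2m) = (3.793e-25)²/(2 × 9.109e-31 kg)
   KE ≈ 7.898e-20 J = 492.985 meV

This is an order-of-magnitude estimate of the ground state energy.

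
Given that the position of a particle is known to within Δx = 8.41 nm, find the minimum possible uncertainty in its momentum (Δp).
6.270 × 10^-27 kg·m/s

Using the Heisenberg uncertainty principle:
ΔxΔp ≥ ℏ/2

The minimum uncertainty in momentum is:
Δp_min = ℏ/(2Δx)
Δp_min = (1.055e-34 J·s) / (2 × 8.410e-09 m)
Δp_min = 6.270e-27 kg·m/s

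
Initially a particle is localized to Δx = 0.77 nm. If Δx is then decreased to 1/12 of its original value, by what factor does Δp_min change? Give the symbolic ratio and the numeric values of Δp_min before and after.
Original Δp_min = 6.848 × 10^-26 kg·m/s; new Δp'_min = 8.217 × 10^-25 kg·m/s; ratio Δp'_min/Δp_min = 12.

From the uncertainty principle ΔxΔp ≥ ℏ/2, the minimum momentum uncertainty is Δp_min = ℏ/(2Δx).

Original (Δx = 0.77 nm = 7.700e-10 m):
Δp_min = (1.055e-34 J·s)/(2 × 7.700e-10 m) = 6.848e-26 kg·m/s

When Δx → (1/12)Δx:
Δp'_min = ℏ/(2 × (1/12)Δx) = 12 × ℏ/(2Δx) = 12 × Δp_min
Δp'_min = 12 × 6.848e-26 kg·m/s = 8.217e-25 kg·m/s

Since Δp_min ∝ 1/Δx, when Δx is decreased to 1/12 of its original value, Δp_min increases to 12 times its original value.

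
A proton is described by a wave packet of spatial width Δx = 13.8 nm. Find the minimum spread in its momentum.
3.821 × 10^-27 kg·m/s

For a wave packet, the spatial width Δx and momentum spread Δp are related by the uncertainty principle:
ΔxΔp ≥ ℏ/2

The minimum momentum spread is:
Δp_min = ℏ/(2Δx)
Δp_min = (1.055e-34 J·s) / (2 × 1.380e-08 m)
Δp_min = 3.821e-27 kg·m/s

A wave packet cannot have both a well-defined position and well-defined momentum.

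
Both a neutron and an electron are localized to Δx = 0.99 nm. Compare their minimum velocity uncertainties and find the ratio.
The electron has the larger minimum velocity uncertainty, by a ratio of 1838.7.

For both particles, Δp_min = ℏ/(2Δx) = 5.326e-26 kg·m/s (same for both).

The velocity uncertainty is Δv = Δp/m:
- neutron: Δv = 5.326e-26 / 1.675e-27 = 3.180e+01 m/s = 31.799 m/s
- electron: Δv = 5.326e-26 / 9.109e-31 = 5.847e+04 m/s = 58.469 km/s

Ratio: 5.847e+04 / 3.180e+01 = 1838.7

The lighter particle has larger velocity uncertainty because Δv ∝ 1/m.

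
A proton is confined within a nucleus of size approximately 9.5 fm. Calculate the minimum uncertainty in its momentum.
5.550 × 10^-21 kg·m/s

Using the Heisenberg uncertainty principle:
ΔxΔp ≥ ℏ/2

With Δx ≈ L = 9.500e-15 m (the confinement size):
Δp_min = ℏ/(2Δx)
Δp_min = (1.055e-34 J·s) / (2 × 9.500e-15 m)
Δp_min = 5.550e-21 kg·m/s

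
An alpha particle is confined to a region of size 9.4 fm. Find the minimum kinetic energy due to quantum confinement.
14.778 keV

Using the uncertainty principle:

1. Position uncertainty: Δx ≈ 9.400e-15 m
2. Minimum momentum uncertainty: Δp = ℏ/(2Δx) = 5.609e-21 kg·m/s
3. Minimum kinetic energy:
   KE = (Δp)²/(2m) = (5.609e-21)²/(2 × 6.645e-27 kg)
   KE = 2.368e-15 J = 14.778 keV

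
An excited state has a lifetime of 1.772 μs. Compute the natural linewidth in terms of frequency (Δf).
44.908 kHz

Using the energy-time uncertainty principle and E = hf:
ΔEΔt ≥ ℏ/2
hΔf·Δt ≥ ℏ/2

The minimum frequency uncertainty is:
Δf = ℏ/(2hτ) = 1/(4πτ)
Δf = 1/(4π × 1.772e-06 s)
Δf = 4.491e+04 Hz = 44.908 kHz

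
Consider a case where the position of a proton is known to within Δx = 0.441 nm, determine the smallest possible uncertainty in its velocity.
71.484 m/s

Using the Heisenberg uncertainty principle and Δp = mΔv:
ΔxΔp ≥ ℏ/2
Δx(mΔv) ≥ ℏ/2

The minimum uncertainty in velocity is:
Δv_min = ℏ/(2mΔx)
Δv_min = (1.055e-34 J·s) / (2 × 1.673e-27 kg × 4.410e-10 m)
Δv_min = 7.148e+01 m/s = 71.484 m/s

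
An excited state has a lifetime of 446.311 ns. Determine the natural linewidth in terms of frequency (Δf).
178.300 kHz

Using the energy-time uncertainty principle and E = hf:
ΔEΔt ≥ ℏ/2
hΔf·Δt ≥ ℏ/2

The minimum frequency uncertainty is:
Δf = ℏ/(2hτ) = 1/(4πτ)
Δf = 1/(4π × 4.463e-07 s)
Δf = 1.783e+05 Hz = 178.300 kHz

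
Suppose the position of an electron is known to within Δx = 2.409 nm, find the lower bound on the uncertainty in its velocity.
24.028 km/s

Using the Heisenberg uncertainty principle and Δp = mΔv:
ΔxΔp ≥ ℏ/2
Δx(mΔv) ≥ ℏ/2

The minimum uncertainty in velocity is:
Δv_min = ℏ/(2mΔx)
Δv_min = (1.055e-34 J·s) / (2 × 9.109e-31 kg × 2.409e-09 m)
Δv_min = 2.403e+04 m/s = 24.028 km/s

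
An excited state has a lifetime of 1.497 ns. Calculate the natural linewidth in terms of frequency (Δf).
53.158 MHz

Using the energy-time uncertainty principle and E = hf:
ΔEΔt ≥ ℏ/2
hΔf·Δt ≥ ℏ/2

The minimum frequency uncertainty is:
Δf = ℏ/(2hτ) = 1/(4πτ)
Δf = 1/(4π × 1.497e-09 s)
Δf = 5.316e+07 Hz = 53.158 MHz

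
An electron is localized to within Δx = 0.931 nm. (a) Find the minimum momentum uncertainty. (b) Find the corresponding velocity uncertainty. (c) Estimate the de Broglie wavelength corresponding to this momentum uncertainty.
(a) Δp_min = 5.664 × 10^-26 kg·m/s
(b) Δv_min = 62.174 km/s
(c) λ_dB = 11.699 nm

Step-by-step:

(a) From the uncertainty principle:
Δp_min = ℏ/(2Δx) = (1.055e-34 J·s)/(2 × 9.310e-10 m) = 5.664e-26 kg·m/s

(b) The velocity uncertainty:
Δv = Δp/m = (5.664e-26 kg·m/s)/(9.109e-31 kg) = 6.217e+04 m/s = 62.174 km/s

(c) The de Broglie wavelength for this momentum:
λ = h/p = (6.626e-34 J·s)/(5.664e-26 kg·m/s) = 1.170e-08 m = 11.699 nm

Note: The de Broglie wavelength is comparable to the localization size, as expected from wave-particle duality.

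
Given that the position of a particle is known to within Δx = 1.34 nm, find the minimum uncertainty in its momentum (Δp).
3.935 × 10^-26 kg·m/s

Using the Heisenberg uncertainty principle:
ΔxΔp ≥ ℏ/2

The minimum uncertainty in momentum is:
Δp_min = ℏ/(2Δx)
Δp_min = (1.055e-34 J·s) / (2 × 1.340e-09 m)
Δp_min = 3.935e-26 kg·m/s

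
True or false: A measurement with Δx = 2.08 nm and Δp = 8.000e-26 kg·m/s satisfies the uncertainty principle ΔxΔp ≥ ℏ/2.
Yes, it satisfies the uncertainty principle.

Calculate the product ΔxΔp:
ΔxΔp = (2.080e-09 m) × (8.000e-26 kg·m/s)
ΔxΔp = 1.664e-34 J·s

Compare to the minimum allowed value ℏ/2:
ℏ/2 = 5.273e-35 J·s

Since ΔxΔp = 1.664e-34 J·s ≥ 5.273e-35 J·s = ℏ/2,
the measurement satisfies the uncertainty principle.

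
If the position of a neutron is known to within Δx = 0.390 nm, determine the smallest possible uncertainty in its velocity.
80.721 m/s

Using the Heisenberg uncertainty principle and Δp = mΔv:
ΔxΔp ≥ ℏ/2
Δx(mΔv) ≥ ℏ/2

The minimum uncertainty in velocity is:
Δv_min = ℏ/(2mΔx)
Δv_min = (1.055e-34 J·s) / (2 × 1.675e-27 kg × 3.900e-10 m)
Δv_min = 8.072e+01 m/s = 80.721 m/s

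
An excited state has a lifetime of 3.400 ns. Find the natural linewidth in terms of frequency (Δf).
23.405 MHz

Using the energy-time uncertainty principle and E = hf:
ΔEΔt ≥ ℏ/2
hΔf·Δt ≥ ℏ/2

The minimum frequency uncertainty is:
Δf = ℏ/(2hτ) = 1/(4πτ)
Δf = 1/(4π × 3.400e-09 s)
Δf = 2.341e+07 Hz = 23.405 MHz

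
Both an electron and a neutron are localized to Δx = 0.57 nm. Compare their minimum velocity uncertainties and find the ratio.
The electron has the larger minimum velocity uncertainty, by a ratio of 1838.7.

For both particles, Δp_min = ℏ/(2Δx) = 9.251e-26 kg·m/s (same for both).

The velocity uncertainty is Δv = Δp/m:
- electron: Δv = 9.251e-26 / 9.109e-31 = 1.016e+05 m/s = 101.551 km/s
- neutron: Δv = 9.251e-26 / 1.675e-27 = 5.523e+01 m/s = 55.230 m/s

Ratio: 1.016e+05 / 5.523e+01 = 1838.7

The lighter particle has larger velocity uncertainty because Δv ∝ 1/m.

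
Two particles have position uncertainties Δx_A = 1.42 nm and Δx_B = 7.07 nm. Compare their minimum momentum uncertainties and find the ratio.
Particle A has the larger minimum momentum uncertainty, by a factor of 4.98.

For each particle, the minimum momentum uncertainty is Δp_min = ℏ/(2Δx):

Particle A: Δp_A = ℏ/(2×1.420e-09 m) = 3.713e-26 kg·m/s
Particle B: Δp_B = ℏ/(2×7.070e-09 m) = 7.458e-27 kg·m/s

Ratio: Δp_A/Δp_B = 4.98

Since Δp_min ∝ 1/Δx, the particle with smaller position uncertainty (A) has larger momentum uncertainty.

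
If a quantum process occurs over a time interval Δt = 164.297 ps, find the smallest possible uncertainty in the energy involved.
2.003 μeV

Using the energy-time uncertainty principle:
ΔEΔt ≥ ℏ/2

The minimum uncertainty in energy is:
ΔE_min = ℏ/(2Δt)
ΔE_min = (1.055e-34 J·s) / (2 × 1.643e-10 s)
ΔE_min = 3.209e-25 J = 2.003 μeV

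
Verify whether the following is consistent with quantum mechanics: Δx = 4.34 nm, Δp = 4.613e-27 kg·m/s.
No, it violates the uncertainty principle (impossible measurement).

Calculate the product ΔxΔp:
ΔxΔp = (4.340e-09 m) × (4.613e-27 kg·m/s)
ΔxΔp = 2.002e-35 J·s

Compare to the minimum allowed value ℏ/2:
ℏ/2 = 5.273e-35 J·s

Since ΔxΔp = 2.002e-35 J·s < 5.273e-35 J·s = ℏ/2,
the measurement violates the uncertainty principle.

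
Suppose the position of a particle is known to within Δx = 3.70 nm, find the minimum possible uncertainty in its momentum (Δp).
1.425 × 10^-26 kg·m/s

Using the Heisenberg uncertainty principle:
ΔxΔp ≥ ℏ/2

The minimum uncertainty in momentum is:
Δp_min = ℏ/(2Δx)
Δp_min = (1.055e-34 J·s) / (2 × 3.700e-09 m)
Δp_min = 1.425e-26 kg·m/s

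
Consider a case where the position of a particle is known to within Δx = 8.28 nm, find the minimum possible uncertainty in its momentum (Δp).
6.368 × 10^-27 kg·m/s

Using the Heisenberg uncertainty principle:
ΔxΔp ≥ ℏ/2

The minimum uncertainty in momentum is:
Δp_min = ℏ/(2Δx)
Δp_min = (1.055e-34 J·s) / (2 × 8.280e-09 m)
Δp_min = 6.368e-27 kg·m/s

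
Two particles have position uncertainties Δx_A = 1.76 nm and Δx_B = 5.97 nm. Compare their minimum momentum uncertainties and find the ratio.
Particle A has the larger minimum momentum uncertainty, by a factor of 3.39.

For each particle, the minimum momentum uncertainty is Δp_min = ℏ/(2Δx):

Particle A: Δp_A = ℏ/(2×1.760e-09 m) = 2.996e-26 kg·m/s
Particle B: Δp_B = ℏ/(2×5.970e-09 m) = 8.832e-27 kg·m/s

Ratio: Δp_A/Δp_B = 3.39

Since Δp_min ∝ 1/Δx, the particle with smaller position uncertainty (A) has larger momentum uncertainty.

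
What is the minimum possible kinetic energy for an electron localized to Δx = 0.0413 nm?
5.584 eV

Localizing a particle requires giving it sufficient momentum uncertainty:

1. From uncertainty principle: Δp ≥ ℏ/(2Δx)
   Δp_min = (1.055e-34 J·s) / (2 × 4.130e-11 m)
   Δp_min = 1.277e-24 kg·m/s

2. This momentum uncertainty corresponds to kinetic energy:
   KE ≈ (Δp)²/(2m) = (1.277e-24)²/(2 × 9.109e-31 kg)
   KE = 8.947e-19 J = 5.584 eV

Tighter localization requires more energy.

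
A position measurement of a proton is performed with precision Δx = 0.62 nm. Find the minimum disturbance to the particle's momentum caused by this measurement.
8.505 × 10^-26 kg·m/s

The uncertainty principle implies that measuring position disturbs momentum:
ΔxΔp ≥ ℏ/2

When we measure position with precision Δx, we necessarily introduce a momentum uncertainty:
Δp ≥ ℏ/(2Δx)
Δp_min = (1.055e-34 J·s) / (2 × 6.200e-10 m)
Δp_min = 8.505e-26 kg·m/s

The more precisely we measure position, the greater the momentum disturbance.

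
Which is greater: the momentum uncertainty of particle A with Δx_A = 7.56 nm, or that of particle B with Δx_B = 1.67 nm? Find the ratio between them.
Particle B has the larger minimum momentum uncertainty, by a factor of 4.53.

For each particle, the minimum momentum uncertainty is Δp_min = ℏ/(2Δx):

Particle A: Δp_A = ℏ/(2×7.560e-09 m) = 6.975e-27 kg·m/s
Particle B: Δp_B = ℏ/(2×1.670e-09 m) = 3.157e-26 kg·m/s

Ratio: Δp_B/Δp_A = 4.53

Since Δp_min ∝ 1/Δx, the particle with smaller position uncertainty (B) has larger momentum uncertainty.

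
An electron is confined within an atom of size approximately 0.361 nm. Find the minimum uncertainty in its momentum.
1.461 × 10^-25 kg·m/s

Using the Heisenberg uncertainty principle:
ΔxΔp ≥ ℏ/2

With Δx ≈ L = 3.610e-10 m (the confinement size):
Δp_min = ℏ/(2Δx)
Δp_min = (1.055e-34 J·s) / (2 × 3.610e-10 m)
Δp_min = 1.461e-25 kg·m/s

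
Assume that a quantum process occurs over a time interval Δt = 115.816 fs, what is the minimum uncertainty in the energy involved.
2.842 meV

Using the energy-time uncertainty principle:
ΔEΔt ≥ ℏ/2

The minimum uncertainty in energy is:
ΔE_min = ℏ/(2Δt)
ΔE_min = (1.055e-34 J·s) / (2 × 1.158e-13 s)
ΔE_min = 4.553e-22 J = 2.842 meV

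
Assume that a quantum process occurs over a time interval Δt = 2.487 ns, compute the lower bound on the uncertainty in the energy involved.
132.331 neV

Using the energy-time uncertainty principle:
ΔEΔt ≥ ℏ/2

The minimum uncertainty in energy is:
ΔE_min = ℏ/(2Δt)
ΔE_min = (1.055e-34 J·s) / (2 × 2.487e-09 s)
ΔE_min = 2.120e-26 J = 132.331 neV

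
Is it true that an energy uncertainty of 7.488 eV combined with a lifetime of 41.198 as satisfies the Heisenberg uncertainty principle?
No, it violates the uncertainty relation.

Calculate the product ΔEΔt:
ΔE = 7.488 eV = 1.200e-18 J
ΔEΔt = (1.200e-18 J) × (4.120e-17 s)
ΔEΔt = 4.943e-35 J·s

Compare to the minimum allowed value ℏ/2:
ℏ/2 = 5.273e-35 J·s

Since ΔEΔt = 4.943e-35 J·s < 5.273e-35 J·s = ℏ/2,
this violates the uncertainty relation.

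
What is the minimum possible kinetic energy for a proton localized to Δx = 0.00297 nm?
588.087 meV

Localizing a particle requires giving it sufficient momentum uncertainty:

1. From uncertainty principle: Δp ≥ ℏ/(2Δx)
   Δp_min = (1.055e-34 J·s) / (2 × 2.970e-12 m)
   Δp_min = 1.775e-23 kg·m/s

2. This momentum uncertainty corresponds to kinetic energy:
   KE ≈ (Δp)²/(2m) = (1.775e-23)²/(2 × 1.673e-27 kg)
   KE = 9.422e-20 J = 588.087 meV

Tighter localization requires more energy.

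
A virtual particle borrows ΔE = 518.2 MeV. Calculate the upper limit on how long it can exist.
6.351 × 10^-25 s

Using the energy-time uncertainty principle:
ΔEΔt ≥ ℏ/2

For a virtual particle borrowing energy ΔE, the maximum lifetime is:
Δt_max = ℏ/(2ΔE)

Converting energy:
ΔE = 518.2 MeV = 8.302e-11 J

Δt_max = (1.055e-34 J·s) / (2 × 8.302e-11 J)
Δt_max = 6.351e-25 s = 6.351 × 10^-25 s

Virtual particles with higher borrowed energy exist for shorter times.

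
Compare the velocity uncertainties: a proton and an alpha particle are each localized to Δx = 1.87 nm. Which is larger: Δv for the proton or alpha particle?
The proton has the larger minimum velocity uncertainty, by a ratio of 4.0.

For both particles, Δp_min = ℏ/(2Δx) = 2.820e-26 kg·m/s (same for both).

The velocity uncertainty is Δv = Δp/m:
- proton: Δv = 2.820e-26 / 1.673e-27 = 1.686e+01 m/s = 16.858 m/s
- alpha particle: Δv = 2.820e-26 / 6.645e-27 = 4.244e+00 m/s = 4.244 m/s

Ratio: 1.686e+01 / 4.244e+00 = 4.0

The lighter particle has larger velocity uncertainty because Δv ∝ 1/m.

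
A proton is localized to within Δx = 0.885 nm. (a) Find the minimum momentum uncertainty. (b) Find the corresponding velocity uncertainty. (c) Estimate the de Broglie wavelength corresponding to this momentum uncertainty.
(a) Δp_min = 5.958 × 10^-26 kg·m/s
(b) Δv_min = 35.621 m/s
(c) λ_dB = 11.121 nm

Step-by-step:

(a) From the uncertainty principle:
Δp_min = ℏ/(2Δx) = (1.055e-34 J·s)/(2 × 8.850e-10 m) = 5.958e-26 kg·m/s

(b) The velocity uncertainty:
Δv = Δp/m = (5.958e-26 kg·m/s)/(1.673e-27 kg) = 3.562e+01 m/s = 35.621 m/s

(c) The de Broglie wavelength for this momentum:
λ = h/p = (6.626e-34 J·s)/(5.958e-26 kg·m/s) = 1.112e-08 m = 11.121 nm

Note: The de Broglie wavelength is comparable to the localization size, as expected from wave-particle duality.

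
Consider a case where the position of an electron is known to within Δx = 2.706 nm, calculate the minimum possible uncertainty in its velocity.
21.391 km/s

Using the Heisenberg uncertainty principle and Δp = mΔv:
ΔxΔp ≥ ℏ/2
Δx(mΔv) ≥ ℏ/2

The minimum uncertainty in velocity is:
Δv_min = ℏ/(2mΔx)
Δv_min = (1.055e-34 J·s) / (2 × 9.109e-31 kg × 2.706e-09 m)
Δv_min = 2.139e+04 m/s = 21.391 km/s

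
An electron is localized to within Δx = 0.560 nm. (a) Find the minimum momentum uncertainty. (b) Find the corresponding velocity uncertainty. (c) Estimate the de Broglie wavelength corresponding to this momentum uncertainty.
(a) Δp_min = 9.416 × 10^-26 kg·m/s
(b) Δv_min = 103.364 km/s
(c) λ_dB = 7.037 nm

Step-by-step:

(a) From the uncertainty principle:
Δp_min = ℏ/(2Δx) = (1.055e-34 J·s)/(2 × 5.600e-10 m) = 9.416e-26 kg·m/s

(b) The velocity uncertainty:
Δv = Δp/m = (9.416e-26 kg·m/s)/(9.109e-31 kg) = 1.034e+05 m/s = 103.364 km/s

(c) The de Broglie wavelength for this momentum:
λ = h/p = (6.626e-34 J·s)/(9.416e-26 kg·m/s) = 7.037e-09 m = 7.037 nm

Note: The de Broglie wavelength is comparable to the localization size, as expected from wave-particle duality.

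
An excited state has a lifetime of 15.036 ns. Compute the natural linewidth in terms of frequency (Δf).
5.292 MHz

Using the energy-time uncertainty principle and E = hf:
ΔEΔt ≥ ℏ/2
hΔf·Δt ≥ ℏ/2

The minimum frequency uncertainty is:
Δf = ℏ/(2hτ) = 1/(4πτ)
Δf = 1/(4π × 1.504e-08 s)
Δf = 5.292e+06 Hz = 5.292 MHz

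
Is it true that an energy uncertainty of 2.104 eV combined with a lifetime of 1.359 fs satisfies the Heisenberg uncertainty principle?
Yes, it satisfies the uncertainty relation.

Calculate the product ΔEΔt:
ΔE = 2.104 eV = 3.371e-19 J
ΔEΔt = (3.371e-19 J) × (1.359e-15 s)
ΔEΔt = 4.581e-34 J·s

Compare to the minimum allowed value ℏ/2:
ℏ/2 = 5.273e-35 J·s

Since ΔEΔt = 4.581e-34 J·s ≥ 5.273e-35 J·s = ℏ/2,
this satisfies the uncertainty relation.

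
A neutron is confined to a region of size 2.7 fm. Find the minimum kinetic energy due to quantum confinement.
710.605 keV

Using the uncertainty principle:

1. Position uncertainty: Δx ≈ 2.700e-15 m
2. Minimum momentum uncertainty: Δp = ℏ/(2Δx) = 1.953e-20 kg·m/s
3. Minimum kinetic energy:
   KE = (Δp)²/(2m) = (1.953e-20)²/(2 × 1.675e-27 kg)
   KE = 1.139e-13 J = 710.605 keV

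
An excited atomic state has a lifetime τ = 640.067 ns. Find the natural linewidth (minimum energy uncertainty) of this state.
514.174 peV

Using the energy-time uncertainty principle:
ΔEΔt ≥ ℏ/2

The lifetime τ represents the time uncertainty Δt.
The natural linewidth (minimum energy uncertainty) is:

ΔE = ℏ/(2τ)
ΔE = (1.055e-34 J·s) / (2 × 6.401e-07 s)
ΔE = 8.238e-29 J = 514.174 peV

This natural linewidth limits the precision of spectroscopic measurements.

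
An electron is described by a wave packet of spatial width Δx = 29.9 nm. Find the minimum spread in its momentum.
1.763 × 10^-27 kg·m/s

For a wave packet, the spatial width Δx and momentum spread Δp are related by the uncertainty principle:
ΔxΔp ≥ ℏ/2

The minimum momentum spread is:
Δp_min = ℏ/(2Δx)
Δp_min = (1.055e-34 J·s) / (2 × 2.990e-08 m)
Δp_min = 1.763e-27 kg·m/s

A wave packet cannot have both a well-defined position and well-defined momentum.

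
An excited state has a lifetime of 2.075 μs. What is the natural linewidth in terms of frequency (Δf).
38.351 kHz

Using the energy-time uncertainty principle and E = hf:
ΔEΔt ≥ ℏ/2
hΔf·Δt ≥ ℏ/2

The minimum frequency uncertainty is:
Δf = ℏ/(2hτ) = 1/(4πτ)
Δf = 1/(4π × 2.075e-06 s)
Δf = 3.835e+04 Hz = 38.351 kHz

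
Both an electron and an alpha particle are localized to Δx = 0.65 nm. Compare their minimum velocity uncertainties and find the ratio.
The electron has the larger minimum velocity uncertainty, by a ratio of 7294.3.

For both particles, Δp_min = ℏ/(2Δx) = 8.112e-26 kg·m/s (same for both).

The velocity uncertainty is Δv = Δp/m:
- electron: Δv = 8.112e-26 / 9.109e-31 = 8.905e+04 m/s = 89.052 km/s
- alpha particle: Δv = 8.112e-26 / 6.645e-27 = 1.221e+01 m/s = 12.208 m/s

Ratio: 8.905e+04 / 1.221e+01 = 7294.3

The lighter particle has larger velocity uncertainty because Δv ∝ 1/m.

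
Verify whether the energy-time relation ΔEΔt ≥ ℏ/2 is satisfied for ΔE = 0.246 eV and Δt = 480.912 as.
No, it violates the uncertainty relation.

Calculate the product ΔEΔt:
ΔE = 0.246 eV = 3.941e-20 J
ΔEΔt = (3.941e-20 J) × (4.809e-16 s)
ΔEΔt = 1.895e-35 J·s

Compare to the minimum allowed value ℏ/2:
ℏ/2 = 5.273e-35 J·s

Since ΔEΔt = 1.895e-35 J·s < 5.273e-35 J·s = ℏ/2,
this violates the uncertainty relation.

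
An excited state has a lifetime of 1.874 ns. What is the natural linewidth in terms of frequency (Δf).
42.464 MHz

Using the energy-time uncertainty principle and E = hf:
ΔEΔt ≥ ℏ/2
hΔf·Δt ≥ ℏ/2

The minimum frequency uncertainty is:
Δf = ℏ/(2hτ) = 1/(4πτ)
Δf = 1/(4π × 1.874e-09 s)
Δf = 4.246e+07 Hz = 42.464 MHz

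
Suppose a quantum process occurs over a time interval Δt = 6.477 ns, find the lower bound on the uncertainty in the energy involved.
50.811 neV

Using the energy-time uncertainty principle:
ΔEΔt ≥ ℏ/2

The minimum uncertainty in energy is:
ΔE_min = ℏ/(2Δt)
ΔE_min = (1.055e-34 J·s) / (2 × 6.477e-09 s)
ΔE_min = 8.141e-27 J = 50.811 neV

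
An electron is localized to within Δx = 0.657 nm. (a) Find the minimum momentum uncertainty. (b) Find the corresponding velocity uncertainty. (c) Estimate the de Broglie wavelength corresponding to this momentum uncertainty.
(a) Δp_min = 8.026 × 10^-26 kg·m/s
(b) Δv_min = 88.103 km/s
(c) λ_dB = 8.256 nm

Step-by-step:

(a) From the uncertainty principle:
Δp_min = ℏ/(2Δx) = (1.055e-34 J·s)/(2 × 6.570e-10 m) = 8.026e-26 kg·m/s

(b) The velocity uncertainty:
Δv = Δp/m = (8.026e-26 kg·m/s)/(9.109e-31 kg) = 8.810e+04 m/s = 88.103 km/s

(c) The de Broglie wavelength for this momentum:
λ = h/p = (6.626e-34 J·s)/(8.026e-26 kg·m/s) = 8.256e-09 m = 8.256 nm

Note: The de Broglie wavelength is comparable to the localization size, as expected from wave-particle duality.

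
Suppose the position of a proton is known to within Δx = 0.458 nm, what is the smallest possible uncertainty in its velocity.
68.831 m/s

Using the Heisenberg uncertainty principle and Δp = mΔv:
ΔxΔp ≥ ℏ/2
Δx(mΔv) ≥ ℏ/2

The minimum uncertainty in velocity is:
Δv_min = ℏ/(2mΔx)
Δv_min = (1.055e-34 J·s) / (2 × 1.673e-27 kg × 4.580e-10 m)
Δv_min = 6.883e+01 m/s = 68.831 m/s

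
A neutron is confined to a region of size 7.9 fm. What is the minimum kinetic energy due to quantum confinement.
83.005 keV

Using the uncertainty principle:

1. Position uncertainty: Δx ≈ 7.900e-15 m
2. Minimum momentum uncertainty: Δp = ℏ/(2Δx) = 6.675e-21 kg·m/s
3. Minimum kinetic energy:
   KE = (Δp)²/(2m) = (6.675e-21)²/(2 × 1.675e-27 kg)
   KE = 1.330e-14 J = 83.005 keV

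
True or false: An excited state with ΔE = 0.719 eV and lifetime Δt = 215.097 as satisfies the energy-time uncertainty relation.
No, it violates the uncertainty relation.

Calculate the product ΔEΔt:
ΔE = 0.719 eV = 1.152e-19 J
ΔEΔt = (1.152e-19 J) × (2.151e-16 s)
ΔEΔt = 2.478e-35 J·s

Compare to the minimum allowed value ℏ/2:
ℏ/2 = 5.273e-35 J·s

Since ΔEΔt = 2.478e-35 J·s < 5.273e-35 J·s = ℏ/2,
this violates the uncertainty relation.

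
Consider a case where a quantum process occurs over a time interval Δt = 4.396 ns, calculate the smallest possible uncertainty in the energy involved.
74.865 neV

Using the energy-time uncertainty principle:
ΔEΔt ≥ ℏ/2

The minimum uncertainty in energy is:
ΔE_min = ℏ/(2Δt)
ΔE_min = (1.055e-34 J·s) / (2 × 4.396e-09 s)
ΔE_min = 1.199e-26 J = 74.865 neV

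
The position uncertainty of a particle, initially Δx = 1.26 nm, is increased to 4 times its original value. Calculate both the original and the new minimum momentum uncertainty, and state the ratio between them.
Original Δp_min = 4.185 × 10^-26 kg·m/s; new Δp'_min = 1.046 × 10^-26 kg·m/s; ratio Δp'_min/Δp_min = 1/4.

From the uncertainty principle ΔxΔp ≥ ℏ/2, the minimum momentum uncertainty is Δp_min = ℏ/(2Δx).

Original (Δx = 1.26 nm = 1.260e-09 m):
Δp_min = (1.055e-34 J·s)/(2 × 1.260e-09 m) = 4.185e-26 kg·m/s

When Δx → 4Δx:
Δp'_min = ℏ/(2 × 4Δx) = (1/4) × ℏ/(2Δx) = (1/4) × Δp_min
Δp'_min = 1/4 × 4.185e-26 kg·m/s = 1.046e-26 kg·m/s

Since Δp_min ∝ 1/Δx, when Δx is increased to 4 times its original value, Δp_min decreases to 1/4 of its original value.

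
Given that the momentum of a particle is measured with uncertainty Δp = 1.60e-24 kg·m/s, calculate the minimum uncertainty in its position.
32.955 pm

Using the Heisenberg uncertainty principle:
ΔxΔp ≥ ℏ/2

The minimum uncertainty in position is:
Δx_min = ℏ/(2Δp)
Δx_min = (1.055e-34 J·s) / (2 × 1.600e-24 kg·m/s)
Δx_min = 3.296e-11 m = 32.955 pm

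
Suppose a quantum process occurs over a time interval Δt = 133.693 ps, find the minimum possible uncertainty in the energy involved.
2.462 μeV

Using the energy-time uncertainty principle:
ΔEΔt ≥ ℏ/2

The minimum uncertainty in energy is:
ΔE_min = ℏ/(2Δt)
ΔE_min = (1.055e-34 J·s) / (2 × 1.337e-10 s)
ΔE_min = 3.944e-25 J = 2.462 μeV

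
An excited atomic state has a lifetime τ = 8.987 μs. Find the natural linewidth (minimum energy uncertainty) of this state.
36.620 peV

Using the energy-time uncertainty principle:
ΔEΔt ≥ ℏ/2

The lifetime τ represents the time uncertainty Δt.
The natural linewidth (minimum energy uncertainty) is:

ΔE = ℏ/(2τ)
ΔE = (1.055e-34 J·s) / (2 × 8.987e-06 s)
ΔE = 5.867e-30 J = 36.620 peV

This natural linewidth limits the precision of spectroscopic measurements.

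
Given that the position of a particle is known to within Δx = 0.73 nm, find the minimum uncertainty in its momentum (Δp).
7.223 × 10^-26 kg·m/s

Using the Heisenberg uncertainty principle:
ΔxΔp ≥ ℏ/2

The minimum uncertainty in momentum is:
Δp_min = ℏ/(2Δx)
Δp_min = (1.055e-34 J·s) / (2 × 7.300e-10 m)
Δp_min = 7.223e-26 kg·m/s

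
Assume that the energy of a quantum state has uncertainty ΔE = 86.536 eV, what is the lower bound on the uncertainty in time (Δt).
3.803 as

Using the energy-time uncertainty principle:
ΔEΔt ≥ ℏ/2

The minimum uncertainty in time is:
Δt_min = ℏ/(2ΔE)
Δt_min = (1.055e-34 J·s) / (2 × 1.386e-17 J)
Δt_min = 3.803e-18 s = 3.803 as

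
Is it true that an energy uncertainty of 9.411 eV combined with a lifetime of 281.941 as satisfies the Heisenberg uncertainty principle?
Yes, it satisfies the uncertainty relation.

Calculate the product ΔEΔt:
ΔE = 9.411 eV = 1.508e-18 J
ΔEΔt = (1.508e-18 J) × (2.819e-16 s)
ΔEΔt = 4.251e-34 J·s

Compare to the minimum allowed value ℏ/2:
ℏ/2 = 5.273e-35 J·s

Since ΔEΔt = 4.251e-34 J·s ≥ 5.273e-35 J·s = ℏ/2,
this satisfies the uncertainty relation.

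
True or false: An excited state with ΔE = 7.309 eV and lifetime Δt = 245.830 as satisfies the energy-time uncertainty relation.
Yes, it satisfies the uncertainty relation.

Calculate the product ΔEΔt:
ΔE = 7.309 eV = 1.171e-18 J
ΔEΔt = (1.171e-18 J) × (2.458e-16 s)
ΔEΔt = 2.879e-34 J·s

Compare to the minimum allowed value ℏ/2:
ℏ/2 = 5.273e-35 J·s

Since ΔEΔt = 2.879e-34 J·s ≥ 5.273e-35 J·s = ℏ/2,
this satisfies the uncertainty relation.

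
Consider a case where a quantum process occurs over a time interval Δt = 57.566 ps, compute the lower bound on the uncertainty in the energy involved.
5.717 μeV

Using the energy-time uncertainty principle:
ΔEΔt ≥ ℏ/2

The minimum uncertainty in energy is:
ΔE_min = ℏ/(2Δt)
ΔE_min = (1.055e-34 J·s) / (2 × 5.757e-11 s)
ΔE_min = 9.160e-25 J = 5.717 μeV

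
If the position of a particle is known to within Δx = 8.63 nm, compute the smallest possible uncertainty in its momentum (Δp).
6.110 × 10^-27 kg·m/s

Using the Heisenberg uncertainty principle:
ΔxΔp ≥ ℏ/2

The minimum uncertainty in momentum is:
Δp_min = ℏ/(2Δx)
Δp_min = (1.055e-34 J·s) / (2 × 8.630e-09 m)
Δp_min = 6.110e-27 kg·m/s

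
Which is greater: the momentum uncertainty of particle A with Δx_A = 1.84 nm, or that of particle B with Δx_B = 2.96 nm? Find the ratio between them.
Particle A has the larger minimum momentum uncertainty, by a factor of 1.61.

For each particle, the minimum momentum uncertainty is Δp_min = ℏ/(2Δx):

Particle A: Δp_A = ℏ/(2×1.840e-09 m) = 2.866e-26 kg·m/s
Particle B: Δp_B = ℏ/(2×2.960e-09 m) = 1.781e-26 kg·m/s

Ratio: Δp_A/Δp_B = 1.61

Since Δp_min ∝ 1/Δx, the particle with smaller position uncertainty (A) has larger momentum uncertainty.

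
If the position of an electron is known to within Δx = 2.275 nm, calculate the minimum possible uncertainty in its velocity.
25.443 km/s

Using the Heisenberg uncertainty principle and Δp = mΔv:
ΔxΔp ≥ ℏ/2
Δx(mΔv) ≥ ℏ/2

The minimum uncertainty in velocity is:
Δv_min = ℏ/(2mΔx)
Δv_min = (1.055e-34 J·s) / (2 × 9.109e-31 kg × 2.275e-09 m)
Δv_min = 2.544e+04 m/s = 25.443 km/s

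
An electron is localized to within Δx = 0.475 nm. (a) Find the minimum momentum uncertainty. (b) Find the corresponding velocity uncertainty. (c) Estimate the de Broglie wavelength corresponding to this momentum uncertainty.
(a) Δp_min = 1.110 × 10^-25 kg·m/s
(b) Δv_min = 121.861 km/s
(c) λ_dB = 5.969 nm

Step-by-step:

(a) From the uncertainty principle:
Δp_min = ℏ/(2Δx) = (1.055e-34 J·s)/(2 × 4.750e-10 m) = 1.110e-25 kg·m/s

(b) The velocity uncertainty:
Δv = Δp/m = (1.110e-25 kg·m/s)/(9.109e-31 kg) = 1.219e+05 m/s = 121.861 km/s

(c) The de Broglie wavelength for this momentum:
λ = h/p = (6.626e-34 J·s)/(1.110e-25 kg·m/s) = 5.969e-09 m = 5.969 nm

Note: The de Broglie wavelength is comparable to the localization size, as expected from wave-particle duality.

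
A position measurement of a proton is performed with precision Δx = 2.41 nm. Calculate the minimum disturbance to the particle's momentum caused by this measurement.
2.188 × 10^-26 kg·m/s

The uncertainty principle implies that measuring position disturbs momentum:
ΔxΔp ≥ ℏ/2

When we measure position with precision Δx, we necessarily introduce a momentum uncertainty:
Δp ≥ ℏ/(2Δx)
Δp_min = (1.055e-34 J·s) / (2 × 2.410e-09 m)
Δp_min = 2.188e-26 kg·m/s

The more precisely we measure position, the greater the momentum disturbance.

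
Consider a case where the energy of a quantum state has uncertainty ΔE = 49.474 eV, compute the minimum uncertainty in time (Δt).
6.652 as

Using the energy-time uncertainty principle:
ΔEΔt ≥ ℏ/2

The minimum uncertainty in time is:
Δt_min = ℏ/(2ΔE)
Δt_min = (1.055e-34 J·s) / (2 × 7.927e-18 J)
Δt_min = 6.652e-18 s = 6.652 as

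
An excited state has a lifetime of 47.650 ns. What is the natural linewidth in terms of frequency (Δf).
1.670 MHz

Using the energy-time uncertainty principle and E = hf:
ΔEΔt ≥ ℏ/2
hΔf·Δt ≥ ℏ/2

The minimum frequency uncertainty is:
Δf = ℏ/(2hτ) = 1/(4πτ)
Δf = 1/(4π × 4.765e-08 s)
Δf = 1.670e+06 Hz = 1.670 MHz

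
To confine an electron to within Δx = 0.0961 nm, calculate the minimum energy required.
1.031 eV

Localizing a particle requires giving it sufficient momentum uncertainty:

1. From uncertainty principle: Δp ≥ ℏ/(2Δx)
   Δp_min = (1.055e-34 J·s) / (2 × 9.610e-11 m)
   Δp_min = 5.487e-25 kg·m/s

2. This momentum uncertainty corresponds to kinetic energy:
   KE ≈ (Δp)²/(2m) = (5.487e-25)²/(2 × 9.109e-31 kg)
   KE = 1.652e-19 J = 1.031 eV

Tighter localization requires more energy.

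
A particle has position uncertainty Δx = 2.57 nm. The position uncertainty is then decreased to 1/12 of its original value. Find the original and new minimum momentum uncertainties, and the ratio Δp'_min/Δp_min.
Original Δp_min = 2.052 × 10^-26 kg·m/s; new Δp'_min = 2.462 × 10^-25 kg·m/s; ratio Δp'_min/Δp_min = 12.

From the uncertainty principle ΔxΔp ≥ ℏ/2, the minimum momentum uncertainty is Δp_min = ℏ/(2Δx).

Original (Δx = 2.57 nm = 2.570e-09 m):
Δp_min = (1.055e-34 J·s)/(2 × 2.570e-09 m) = 2.052e-26 kg·m/s

When Δx → (1/12)Δx:
Δp'_min = ℏ/(2 × (1/12)Δx) = 12 × ℏ/(2Δx) = 12 × Δp_min
Δp'_min = 12 × 2.052e-26 kg·m/s = 2.462e-25 kg·m/s

Since Δp_min ∝ 1/Δx, when Δx is decreased to 1/12 of its original value, Δp_min increases to 12 times its original value.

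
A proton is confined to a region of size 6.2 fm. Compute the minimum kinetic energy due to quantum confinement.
134.949 keV

Using the uncertainty principle:

1. Position uncertainty: Δx ≈ 6.200e-15 m
2. Minimum momentum uncertainty: Δp = ℏ/(2Δx) = 8.505e-21 kg·m/s
3. Minimum kinetic energy:
   KE = (Δp)²/(2m) = (8.505e-21)²/(2 × 1.673e-27 kg)
   KE = 2.162e-14 J = 134.949 keV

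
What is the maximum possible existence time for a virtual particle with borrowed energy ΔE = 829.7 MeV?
3.967 × 10^-25 s

Using the energy-time uncertainty principle:
ΔEΔt ≥ ℏ/2

For a virtual particle borrowing energy ΔE, the maximum lifetime is:
Δt_max = ℏ/(2ΔE)

Converting energy:
ΔE = 829.7 MeV = 1.329e-10 J

Δt_max = (1.055e-34 J·s) / (2 × 1.329e-10 J)
Δt_max = 3.967e-25 s = 3.967 × 10^-25 s

Virtual particles with higher borrowed energy exist for shorter times.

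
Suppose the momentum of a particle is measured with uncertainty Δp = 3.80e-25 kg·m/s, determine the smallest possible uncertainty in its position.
138.759 pm

Using the Heisenberg uncertainty principle:
ΔxΔp ≥ ℏ/2

The minimum uncertainty in position is:
Δx_min = ℏ/(2Δp)
Δx_min = (1.055e-34 J·s) / (2 × 3.800e-25 kg·m/s)
Δx_min = 1.388e-10 m = 138.759 pm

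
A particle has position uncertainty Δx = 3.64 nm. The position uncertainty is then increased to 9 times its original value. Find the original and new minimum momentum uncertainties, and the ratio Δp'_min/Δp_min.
Original Δp_min = 1.449 × 10^-26 kg·m/s; new Δp'_min = 1.610 × 10^-27 kg·m/s; ratio Δp'_min/Δp_min = 1/9.

From the uncertainty principle ΔxΔp ≥ ℏ/2, the minimum momentum uncertainty is Δp_min = ℏ/(2Δx).

Original (Δx = 3.64 nm = 3.640e-09 m):
Δp_min = (1.055e-34 J·s)/(2 × 3.640e-09 m) = 1.449e-26 kg·m/s

When Δx → 9Δx:
Δp'_min = ℏ/(2 × 9Δx) = (1/9) × ℏ/(2Δx) = (1/9) × Δp_min
Δp'_min = 1/9 × 1.449e-26 kg·m/s = 1.610e-27 kg·m/s

Since Δp_min ∝ 1/Δx, when Δx is increased to 9 times its original value, Δp_min decreases to 1/9 of its original value.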